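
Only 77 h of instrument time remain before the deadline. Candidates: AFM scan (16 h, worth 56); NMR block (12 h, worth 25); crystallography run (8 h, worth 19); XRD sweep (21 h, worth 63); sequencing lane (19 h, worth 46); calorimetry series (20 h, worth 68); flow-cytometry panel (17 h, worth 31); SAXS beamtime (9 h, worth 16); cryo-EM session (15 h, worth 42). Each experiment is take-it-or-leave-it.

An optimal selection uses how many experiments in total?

Best achievable expected citations is 233.
AFM scan + XRD sweep + sequencing lane + calorimetry series hits 233 at 76 h.
Every optimal selection uses 4 experiments.

4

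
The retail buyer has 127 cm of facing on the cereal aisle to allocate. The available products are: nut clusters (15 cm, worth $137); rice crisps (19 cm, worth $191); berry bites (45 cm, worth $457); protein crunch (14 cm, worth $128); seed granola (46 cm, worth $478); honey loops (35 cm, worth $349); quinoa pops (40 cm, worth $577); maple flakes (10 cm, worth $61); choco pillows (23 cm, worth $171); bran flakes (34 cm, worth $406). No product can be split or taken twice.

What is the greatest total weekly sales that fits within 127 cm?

Taking the top-ratio products first gives seed granola + quinoa pops + bran flakes for 1461 (120 cm).
Replace seed granola with nut clusters + honey loops: the trade gains 8 net, giving 1469 at 124 cm.
That's the maximum — no swap from here does better than 1469.

1469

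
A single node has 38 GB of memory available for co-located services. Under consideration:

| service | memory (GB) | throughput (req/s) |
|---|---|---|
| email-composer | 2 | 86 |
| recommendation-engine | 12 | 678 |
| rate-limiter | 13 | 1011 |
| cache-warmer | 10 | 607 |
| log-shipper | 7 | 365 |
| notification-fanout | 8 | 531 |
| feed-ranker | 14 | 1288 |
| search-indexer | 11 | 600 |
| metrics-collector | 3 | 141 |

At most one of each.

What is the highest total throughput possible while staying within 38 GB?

The ratio ordering already packs tightly: rate-limiter + notification-fanout + feed-ranker + metrics-collector, 38 GB, 2971.
Runner-up email-composer + rate-limiter + notification-fanout + feed-ranker tops out at 2916.

2971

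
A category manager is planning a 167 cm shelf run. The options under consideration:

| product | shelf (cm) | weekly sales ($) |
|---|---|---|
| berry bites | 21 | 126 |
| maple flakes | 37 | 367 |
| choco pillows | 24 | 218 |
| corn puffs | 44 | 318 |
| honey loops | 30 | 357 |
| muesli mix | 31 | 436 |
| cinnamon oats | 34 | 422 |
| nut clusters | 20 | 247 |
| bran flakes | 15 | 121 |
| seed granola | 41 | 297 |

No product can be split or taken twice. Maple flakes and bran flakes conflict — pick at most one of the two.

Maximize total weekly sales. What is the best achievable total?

1829

Taking maple flakes + honey loops + muesli mix + cinnamon oats + nut clusters: 152 cm used, 1829 in weekly sales.
Next best is berry bites + maple flakes + choco pillows + muesli mix + cinnamon oats + nut clusters at 1816 (167 cm) — short by 13.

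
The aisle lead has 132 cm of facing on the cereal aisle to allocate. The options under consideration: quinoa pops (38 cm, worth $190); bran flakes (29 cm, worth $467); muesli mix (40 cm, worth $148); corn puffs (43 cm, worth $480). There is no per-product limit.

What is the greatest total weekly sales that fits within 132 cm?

Greedy by ratio would take 4×bran flakes: 116 cm used, total 1868.
The 29 cm tied up in bran flakes is better spent on corn puffs — total rises to 1881 (130 cm).
Every other selection either busts 132 cm or fails to beat 1881.

1881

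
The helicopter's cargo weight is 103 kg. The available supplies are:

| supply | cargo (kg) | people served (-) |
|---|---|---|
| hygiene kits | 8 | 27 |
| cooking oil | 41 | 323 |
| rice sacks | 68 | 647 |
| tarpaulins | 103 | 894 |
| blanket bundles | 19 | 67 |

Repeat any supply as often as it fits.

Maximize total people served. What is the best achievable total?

894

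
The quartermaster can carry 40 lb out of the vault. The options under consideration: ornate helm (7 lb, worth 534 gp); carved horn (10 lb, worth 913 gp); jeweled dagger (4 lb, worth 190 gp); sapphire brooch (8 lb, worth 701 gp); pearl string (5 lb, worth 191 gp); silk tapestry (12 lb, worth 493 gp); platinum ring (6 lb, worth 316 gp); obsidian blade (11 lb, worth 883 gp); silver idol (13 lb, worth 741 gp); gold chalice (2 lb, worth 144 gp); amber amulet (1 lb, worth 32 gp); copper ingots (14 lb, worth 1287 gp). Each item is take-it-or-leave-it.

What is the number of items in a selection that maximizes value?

5

Optimal total is 3467.
For example ornate helm + carved horn + sapphire brooch + amber amulet + copper ingots achieves it, using 40 lb.
Any selection reaching 3467 contains exactly 5 items.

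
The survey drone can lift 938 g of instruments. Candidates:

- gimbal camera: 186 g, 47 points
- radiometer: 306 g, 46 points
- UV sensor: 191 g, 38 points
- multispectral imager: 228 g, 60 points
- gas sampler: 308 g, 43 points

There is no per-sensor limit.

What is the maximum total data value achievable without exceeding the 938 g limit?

240

Best packing: 4×multispectral imager — 912 g, 240 total.
That's the maximum — no swap from here does better than 240.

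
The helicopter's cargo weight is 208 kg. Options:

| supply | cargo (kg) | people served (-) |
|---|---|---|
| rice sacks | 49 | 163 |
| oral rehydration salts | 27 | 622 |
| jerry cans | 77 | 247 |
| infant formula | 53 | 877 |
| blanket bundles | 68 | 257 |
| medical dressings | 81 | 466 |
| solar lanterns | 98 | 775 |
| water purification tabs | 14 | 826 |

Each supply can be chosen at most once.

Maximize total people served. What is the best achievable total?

3100

Taking oral rehydration salts + infant formula + solar lanterns + water purification tabs: 192 kg used, 3100 in people served.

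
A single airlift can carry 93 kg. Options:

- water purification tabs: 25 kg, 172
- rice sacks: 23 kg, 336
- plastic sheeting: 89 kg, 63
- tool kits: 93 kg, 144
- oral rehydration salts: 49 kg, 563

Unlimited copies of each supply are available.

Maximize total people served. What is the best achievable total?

1344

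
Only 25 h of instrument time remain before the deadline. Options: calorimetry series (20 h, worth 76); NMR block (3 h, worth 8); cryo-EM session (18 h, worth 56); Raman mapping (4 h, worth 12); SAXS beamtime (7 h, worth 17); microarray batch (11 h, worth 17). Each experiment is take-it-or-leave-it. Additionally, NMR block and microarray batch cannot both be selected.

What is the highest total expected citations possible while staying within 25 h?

The ratio ordering already packs tightly: calorimetry series + Raman mapping, 24 h, 88.
That's the maximum — no feasible swap from here does better than 88.

88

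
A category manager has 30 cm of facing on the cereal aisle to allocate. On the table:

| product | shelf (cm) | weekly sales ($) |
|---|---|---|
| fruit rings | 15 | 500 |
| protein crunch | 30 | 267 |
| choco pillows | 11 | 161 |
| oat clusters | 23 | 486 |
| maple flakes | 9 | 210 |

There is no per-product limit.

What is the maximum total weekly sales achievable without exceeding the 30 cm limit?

1000

By weekly sales per cm: fruit rings 33.33, maple flakes 23.33, oat clusters 21.13, choco pillows 14.64 lead.
The ratio ordering already packs tightly: 2×fruit rings, 30 cm, 1000.
No other feasible combination exceeds 1000.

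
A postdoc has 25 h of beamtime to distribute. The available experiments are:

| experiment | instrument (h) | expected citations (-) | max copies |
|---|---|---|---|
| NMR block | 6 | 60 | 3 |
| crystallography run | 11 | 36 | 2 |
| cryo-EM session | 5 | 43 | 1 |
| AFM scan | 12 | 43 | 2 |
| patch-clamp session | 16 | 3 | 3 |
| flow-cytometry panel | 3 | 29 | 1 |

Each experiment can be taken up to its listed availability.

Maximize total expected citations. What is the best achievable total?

Taking the top-ratio experiments first gives 3×NMR block + flow-cytometry panel for 209 (21 h).
Dropping flow-cytometry panel frees 3 h; slotting in cryo-EM session (5 h) lifts the total to 223 at 23 h.

223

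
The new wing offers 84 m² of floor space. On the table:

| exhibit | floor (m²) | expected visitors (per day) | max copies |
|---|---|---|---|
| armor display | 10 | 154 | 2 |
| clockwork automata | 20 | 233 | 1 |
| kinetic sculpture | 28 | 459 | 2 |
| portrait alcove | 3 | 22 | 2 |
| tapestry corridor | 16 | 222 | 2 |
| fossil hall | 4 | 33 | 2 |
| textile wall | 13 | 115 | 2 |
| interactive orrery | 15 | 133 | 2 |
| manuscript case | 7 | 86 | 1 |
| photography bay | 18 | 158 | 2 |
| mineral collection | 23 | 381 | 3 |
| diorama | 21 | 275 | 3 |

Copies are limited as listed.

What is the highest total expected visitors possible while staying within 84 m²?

1375

Ranking by ratio (expected visitors/m²): mineral collection 16.57, kinetic sculpture 16.39, armor display 15.40, tapestry corridor 13.88.
Filling by ratio: armor display + fossil hall + 3×mineral collection for 1330, with 1 m² left unused.
Dropping fossil hall and mineral collection frees 27 m²; slotting in kinetic sculpture (28 m²) lifts the total to 1375 at 84 m².
No other feasible combination exceeds 1375.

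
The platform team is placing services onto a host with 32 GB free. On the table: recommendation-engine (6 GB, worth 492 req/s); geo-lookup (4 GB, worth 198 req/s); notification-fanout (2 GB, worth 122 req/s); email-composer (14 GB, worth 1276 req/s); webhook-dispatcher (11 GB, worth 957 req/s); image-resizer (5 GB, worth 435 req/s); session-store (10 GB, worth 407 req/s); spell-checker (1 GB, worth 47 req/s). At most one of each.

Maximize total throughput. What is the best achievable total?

2790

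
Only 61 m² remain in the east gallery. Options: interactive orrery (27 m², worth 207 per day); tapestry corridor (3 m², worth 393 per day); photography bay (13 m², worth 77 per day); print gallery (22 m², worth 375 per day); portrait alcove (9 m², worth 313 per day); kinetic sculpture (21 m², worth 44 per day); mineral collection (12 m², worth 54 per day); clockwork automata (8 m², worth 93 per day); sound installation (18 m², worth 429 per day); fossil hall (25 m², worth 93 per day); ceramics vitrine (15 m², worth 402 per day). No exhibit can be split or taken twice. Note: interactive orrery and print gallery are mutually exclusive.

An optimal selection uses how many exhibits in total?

5

Optimal total is 1630.
tapestry corridor + portrait alcove + clockwork automata + sound installation + ceramics vitrine hits 1630 at 53 m².
All optima have 5 exhibits.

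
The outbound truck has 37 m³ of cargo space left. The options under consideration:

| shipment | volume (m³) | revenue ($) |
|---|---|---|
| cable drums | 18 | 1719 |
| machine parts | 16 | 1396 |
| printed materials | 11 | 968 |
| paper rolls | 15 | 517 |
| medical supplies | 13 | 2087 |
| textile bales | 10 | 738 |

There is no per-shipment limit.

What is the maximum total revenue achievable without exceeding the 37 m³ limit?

Best packing: printed materials + 2×medical supplies — 37 m³, 5142 total.
Every other selection either busts 37 m³ or fails to beat 5142.

5142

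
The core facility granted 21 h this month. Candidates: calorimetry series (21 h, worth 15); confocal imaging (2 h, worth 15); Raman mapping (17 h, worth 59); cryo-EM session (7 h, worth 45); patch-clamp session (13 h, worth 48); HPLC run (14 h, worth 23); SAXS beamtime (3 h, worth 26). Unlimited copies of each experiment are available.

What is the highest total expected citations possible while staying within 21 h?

Density check — SAXS beamtime 8.67, confocal imaging 7.50, cryo-EM session 6.43, patch-clamp session 3.69 are the best per h.
Best packing: 7×SAXS beamtime — 21 h, 182 total.

182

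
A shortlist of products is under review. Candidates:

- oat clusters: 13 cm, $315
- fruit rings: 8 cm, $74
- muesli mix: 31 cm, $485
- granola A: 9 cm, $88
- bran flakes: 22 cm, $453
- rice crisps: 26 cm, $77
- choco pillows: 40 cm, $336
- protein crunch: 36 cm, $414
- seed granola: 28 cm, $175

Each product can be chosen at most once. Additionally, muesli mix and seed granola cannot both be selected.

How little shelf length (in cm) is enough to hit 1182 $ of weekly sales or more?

66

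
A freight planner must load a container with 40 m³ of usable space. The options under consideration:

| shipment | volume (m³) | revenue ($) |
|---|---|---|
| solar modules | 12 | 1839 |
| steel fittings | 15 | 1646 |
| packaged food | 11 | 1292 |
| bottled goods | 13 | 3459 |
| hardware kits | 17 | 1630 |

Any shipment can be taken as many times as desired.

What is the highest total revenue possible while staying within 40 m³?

Ranking by ratio (revenue/m³): bottled goods 266.08, solar modules 153.25, packaged food 117.45.
Taking 3×bottled goods: 39 m³ used, 10377 in revenue.
Nothing else within 40 m³ beats 10377.

10377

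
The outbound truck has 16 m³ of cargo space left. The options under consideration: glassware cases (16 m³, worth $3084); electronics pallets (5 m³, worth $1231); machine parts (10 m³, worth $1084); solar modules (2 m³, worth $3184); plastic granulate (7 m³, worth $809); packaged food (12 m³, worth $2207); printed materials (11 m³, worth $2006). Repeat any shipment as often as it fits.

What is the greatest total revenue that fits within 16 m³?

25472

Taking 8×solar modules: 16 m³ used, 25472 in revenue.
Every other selection either busts 16 m³ or fails to beat 25472.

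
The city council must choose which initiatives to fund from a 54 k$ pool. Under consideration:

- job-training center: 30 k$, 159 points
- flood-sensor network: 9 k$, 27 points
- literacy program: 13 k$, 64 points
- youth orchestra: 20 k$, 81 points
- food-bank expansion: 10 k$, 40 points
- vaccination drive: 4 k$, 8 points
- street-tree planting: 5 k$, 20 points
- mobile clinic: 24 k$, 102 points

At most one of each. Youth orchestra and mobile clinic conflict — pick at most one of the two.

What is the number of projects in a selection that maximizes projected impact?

3

Optimal total is 263.
job-training center + literacy program + food-bank expansion hits 263 at 53 k$.
All optima have 3 projects.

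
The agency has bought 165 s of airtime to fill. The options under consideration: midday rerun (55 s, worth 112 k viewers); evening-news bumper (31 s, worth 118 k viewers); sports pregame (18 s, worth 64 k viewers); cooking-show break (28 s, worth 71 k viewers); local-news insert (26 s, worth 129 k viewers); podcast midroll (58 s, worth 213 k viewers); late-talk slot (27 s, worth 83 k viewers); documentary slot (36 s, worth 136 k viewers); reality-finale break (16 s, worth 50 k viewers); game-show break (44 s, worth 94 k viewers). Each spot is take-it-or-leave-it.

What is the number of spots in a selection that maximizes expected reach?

The maximum expected reach within 165 s is 625.
sports pregame + local-news insert + podcast midroll + late-talk slot + documentary slot hits 625 at 165 s.
Every optimal selection uses 5 spots.

5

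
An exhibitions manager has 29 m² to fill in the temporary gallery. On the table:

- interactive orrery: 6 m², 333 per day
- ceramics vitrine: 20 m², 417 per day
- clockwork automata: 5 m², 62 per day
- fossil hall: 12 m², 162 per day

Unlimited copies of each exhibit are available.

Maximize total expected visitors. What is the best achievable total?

Taking 4×interactive orrery + clockwork automata: 29 m² used, 1394 in expected visitors.
Nothing else within 29 m² beats 1394.

1394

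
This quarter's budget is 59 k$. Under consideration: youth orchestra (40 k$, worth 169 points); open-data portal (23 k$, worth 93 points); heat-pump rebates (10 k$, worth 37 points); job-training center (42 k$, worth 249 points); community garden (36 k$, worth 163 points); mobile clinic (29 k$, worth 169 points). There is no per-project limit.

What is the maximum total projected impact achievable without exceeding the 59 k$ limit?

Density check — job-training center 5.93, mobile clinic 5.83, community garden 4.53 are the best per k$.
Greedy by ratio would take heat-pump rebates + job-training center: 52 k$ used, total 286.
Dropping heat-pump rebates and job-training center frees 52 k$; slotting in 2×mobile clinic (58 k$) lifts the total to 338 at 58 k$.
No other feasible combination exceeds 338.

338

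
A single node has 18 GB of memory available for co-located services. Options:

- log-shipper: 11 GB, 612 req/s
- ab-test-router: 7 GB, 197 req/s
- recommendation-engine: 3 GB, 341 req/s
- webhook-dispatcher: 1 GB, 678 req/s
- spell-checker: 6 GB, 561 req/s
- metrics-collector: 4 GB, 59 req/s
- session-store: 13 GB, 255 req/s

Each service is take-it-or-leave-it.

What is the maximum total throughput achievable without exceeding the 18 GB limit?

Filling by ratio: ab-test-router + recommendation-engine + webhook-dispatcher + spell-checker for 1777, with 1 GB left unused.
Dropping ab-test-router and recommendation-engine frees 10 GB; slotting in log-shipper (11 GB) lifts the total to 1851 at 18 GB.

1851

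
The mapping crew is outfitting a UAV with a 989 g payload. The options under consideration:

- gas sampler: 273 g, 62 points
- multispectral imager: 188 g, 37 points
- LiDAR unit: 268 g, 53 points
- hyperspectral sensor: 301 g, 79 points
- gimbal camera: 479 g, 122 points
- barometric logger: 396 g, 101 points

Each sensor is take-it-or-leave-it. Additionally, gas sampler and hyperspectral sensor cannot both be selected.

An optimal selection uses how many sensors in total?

3

The maximum data value within 989 g is 238.
One optimal bundle: multispectral imager + hyperspectral sensor + gimbal camera (968 g).
All optima have 3 sensors.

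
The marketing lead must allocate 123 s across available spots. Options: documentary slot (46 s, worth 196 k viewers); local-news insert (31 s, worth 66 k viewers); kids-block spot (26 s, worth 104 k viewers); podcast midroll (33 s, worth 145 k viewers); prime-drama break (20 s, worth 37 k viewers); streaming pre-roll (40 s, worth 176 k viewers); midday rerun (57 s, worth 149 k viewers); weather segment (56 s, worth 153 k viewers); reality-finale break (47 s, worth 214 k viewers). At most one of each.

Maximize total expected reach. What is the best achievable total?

Density check — reality-finale break 4.55, streaming pre-roll 4.40, podcast midroll 4.39, documentary slot 4.26 are the best per s.
Best packing: podcast midroll + streaming pre-roll + reality-finale break — 120 s, 535 total.

535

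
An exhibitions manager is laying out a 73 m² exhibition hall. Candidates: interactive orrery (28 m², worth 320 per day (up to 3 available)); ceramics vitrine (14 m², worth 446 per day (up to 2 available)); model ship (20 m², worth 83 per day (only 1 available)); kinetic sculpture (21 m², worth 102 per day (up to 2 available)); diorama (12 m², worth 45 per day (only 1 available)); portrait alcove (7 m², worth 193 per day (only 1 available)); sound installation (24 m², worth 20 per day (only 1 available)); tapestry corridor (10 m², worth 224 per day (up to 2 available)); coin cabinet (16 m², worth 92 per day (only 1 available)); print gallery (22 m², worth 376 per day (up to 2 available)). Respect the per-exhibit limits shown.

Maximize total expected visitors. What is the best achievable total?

Ranking by ratio (expected visitors/m²): ceramics vitrine 31.86, portrait alcove 27.57, tapestry corridor 22.40.
The ratio heuristic lands on 2×ceramics vitrine + portrait alcove + 2×tapestry corridor + coin cabinet (1625) but leaves 2 m² idle.
The 23 m² tied up in portrait alcove and coin cabinet is better spent on print gallery — total rises to 1716 (70 m²).
That's the maximum — no swap from here does better than 1716.

1716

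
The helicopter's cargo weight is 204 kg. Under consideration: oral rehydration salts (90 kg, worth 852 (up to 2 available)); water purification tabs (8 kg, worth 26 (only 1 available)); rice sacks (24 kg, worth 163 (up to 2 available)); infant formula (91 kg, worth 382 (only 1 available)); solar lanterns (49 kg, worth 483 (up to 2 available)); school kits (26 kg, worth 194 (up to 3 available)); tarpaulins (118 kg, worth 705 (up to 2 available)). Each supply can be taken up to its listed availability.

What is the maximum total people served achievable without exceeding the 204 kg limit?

Ranking by ratio (people served/kg): solar lanterns 9.86, oral rehydration salts 9.47, school kits 7.46, rice sacks 6.79.
Filling by ratio: oral rehydration salts + water purification tabs + 2×solar lanterns for 1844, with 8 kg left unused.
The 106 kg tied up in water purification tabs and 2×solar lanterns is better spent on oral rehydration salts + rice sacks — total rises to 1867 (204 kg).

1867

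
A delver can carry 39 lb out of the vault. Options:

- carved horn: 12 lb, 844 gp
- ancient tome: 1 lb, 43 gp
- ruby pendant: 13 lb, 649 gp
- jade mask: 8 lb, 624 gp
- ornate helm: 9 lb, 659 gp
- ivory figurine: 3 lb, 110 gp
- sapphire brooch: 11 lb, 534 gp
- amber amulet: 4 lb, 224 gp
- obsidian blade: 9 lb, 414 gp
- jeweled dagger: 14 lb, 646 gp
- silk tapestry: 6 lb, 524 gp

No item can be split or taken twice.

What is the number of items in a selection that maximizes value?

5

Optimal total is 2875.
carved horn + jade mask + ornate helm + amber amulet + silk tapestry hits 2875 at 39 lb.
All optima have 5 items.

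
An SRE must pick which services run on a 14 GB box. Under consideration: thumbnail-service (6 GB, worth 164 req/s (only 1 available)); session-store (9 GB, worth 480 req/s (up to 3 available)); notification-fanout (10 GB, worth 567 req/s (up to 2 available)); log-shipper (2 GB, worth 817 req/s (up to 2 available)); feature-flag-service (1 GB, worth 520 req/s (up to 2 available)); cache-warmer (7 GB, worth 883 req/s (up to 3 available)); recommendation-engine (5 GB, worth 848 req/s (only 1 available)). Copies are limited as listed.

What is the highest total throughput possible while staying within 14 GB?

Density check — feature-flag-service 520.00, log-shipper 408.50, recommendation-engine 169.60 are the best per GB.
A density-first pass picks 2×log-shipper + 2×feature-flag-service + recommendation-engine — 3522 at 11 GB.
The 5 GB tied up in recommendation-engine is better spent on cache-warmer — total rises to 3557 (13 GB).
Every other selection either busts 14 GB or exceeds an availability limit or fails to beat 3557.

3557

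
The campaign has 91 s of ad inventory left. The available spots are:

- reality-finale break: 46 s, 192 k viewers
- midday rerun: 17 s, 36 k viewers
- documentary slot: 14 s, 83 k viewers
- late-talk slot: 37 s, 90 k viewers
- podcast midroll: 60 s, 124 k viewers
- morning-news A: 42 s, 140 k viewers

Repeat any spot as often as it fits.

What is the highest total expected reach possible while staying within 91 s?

6×documentary slot uses 84 of the 91 s and totals 498.

498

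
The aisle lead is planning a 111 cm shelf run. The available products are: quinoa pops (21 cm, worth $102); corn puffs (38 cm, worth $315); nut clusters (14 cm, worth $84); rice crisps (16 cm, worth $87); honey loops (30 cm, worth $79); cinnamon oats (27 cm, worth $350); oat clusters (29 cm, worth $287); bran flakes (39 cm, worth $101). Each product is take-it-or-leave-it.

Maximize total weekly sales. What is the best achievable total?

1039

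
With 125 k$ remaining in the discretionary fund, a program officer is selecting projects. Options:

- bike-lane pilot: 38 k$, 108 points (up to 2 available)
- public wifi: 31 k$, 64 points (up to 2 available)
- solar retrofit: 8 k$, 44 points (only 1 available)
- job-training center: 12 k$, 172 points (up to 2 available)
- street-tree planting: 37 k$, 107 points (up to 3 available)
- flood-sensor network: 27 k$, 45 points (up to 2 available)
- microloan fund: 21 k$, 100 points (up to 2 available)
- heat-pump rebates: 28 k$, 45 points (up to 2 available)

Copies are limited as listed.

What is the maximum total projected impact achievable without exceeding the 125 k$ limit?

696

By projected impact per k$: job-training center 14.33, solar retrofit 5.50, microloan fund 4.76 lead.
Filling by ratio: solar retrofit + 2×job-training center + street-tree planting + 2×microloan fund for 695, with 14 k$ left unused.
Replace street-tree planting with bike-lane pilot: the trade gains 1 net, giving 696 at 112 k$.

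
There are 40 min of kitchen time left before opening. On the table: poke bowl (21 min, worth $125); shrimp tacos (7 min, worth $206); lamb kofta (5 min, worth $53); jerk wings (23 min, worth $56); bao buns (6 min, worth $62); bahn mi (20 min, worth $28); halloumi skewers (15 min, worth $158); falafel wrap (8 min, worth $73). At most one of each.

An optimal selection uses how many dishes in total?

4

Best achievable profit is 499.
shrimp tacos + bao buns + halloumi skewers + falafel wrap hits 499 at 36 min.
Any selection reaching 499 contains exactly 4 dishes.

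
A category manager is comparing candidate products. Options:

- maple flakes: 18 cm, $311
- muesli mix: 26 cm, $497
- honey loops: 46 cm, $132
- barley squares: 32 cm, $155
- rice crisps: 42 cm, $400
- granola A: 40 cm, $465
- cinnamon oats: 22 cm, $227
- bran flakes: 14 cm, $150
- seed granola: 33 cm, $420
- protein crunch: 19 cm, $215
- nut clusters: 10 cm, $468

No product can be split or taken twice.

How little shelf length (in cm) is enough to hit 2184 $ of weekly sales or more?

141

Minimise cm subject to total weekly sales ≥ 2184.
maple flakes + muesli mix + granola A + bran flakes + seed granola + nut clusters reaches 2311 using 141 cm.
No combination under 141 cm hits 2184.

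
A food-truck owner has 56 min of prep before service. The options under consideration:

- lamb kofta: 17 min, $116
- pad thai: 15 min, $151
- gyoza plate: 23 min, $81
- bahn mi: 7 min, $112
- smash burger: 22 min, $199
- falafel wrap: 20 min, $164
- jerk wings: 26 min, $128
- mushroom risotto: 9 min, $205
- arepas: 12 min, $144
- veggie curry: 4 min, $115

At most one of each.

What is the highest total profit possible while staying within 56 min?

775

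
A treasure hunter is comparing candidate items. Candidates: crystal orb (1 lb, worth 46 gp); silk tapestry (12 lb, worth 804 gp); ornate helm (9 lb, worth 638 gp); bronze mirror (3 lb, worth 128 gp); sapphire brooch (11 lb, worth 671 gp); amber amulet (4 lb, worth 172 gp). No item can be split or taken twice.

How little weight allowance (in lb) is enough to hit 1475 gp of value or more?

Need the lightest bundle worth ≥ 1475.
crystal orb + silk tapestry + ornate helm reaches 1488 using 22 lb.
Below 22 lb the best achievable stays under 1475.

22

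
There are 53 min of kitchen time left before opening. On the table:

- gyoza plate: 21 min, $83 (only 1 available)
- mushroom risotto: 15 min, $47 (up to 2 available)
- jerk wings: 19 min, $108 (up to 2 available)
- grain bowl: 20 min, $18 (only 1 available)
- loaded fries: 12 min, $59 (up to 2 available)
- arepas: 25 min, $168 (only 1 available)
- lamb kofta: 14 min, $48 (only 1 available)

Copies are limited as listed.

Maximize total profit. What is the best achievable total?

Filling by ratio: jerk wings + arepas for 276, with 9 min left unused.
The 19 min tied up in jerk wings is better spent on 2×loaded fries — total rises to 286 (49 min).

286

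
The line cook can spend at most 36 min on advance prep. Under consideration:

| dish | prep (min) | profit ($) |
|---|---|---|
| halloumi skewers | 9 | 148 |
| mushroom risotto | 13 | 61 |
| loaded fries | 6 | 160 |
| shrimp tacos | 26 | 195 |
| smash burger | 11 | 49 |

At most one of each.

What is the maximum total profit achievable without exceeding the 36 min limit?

369

Ranking by ratio (profit/min): loaded fries 26.67, halloumi skewers 16.44, shrimp tacos 7.50, mushroom risotto 4.69.
Halloumi skewers + mushroom risotto + loaded fries uses 28 of the 36 min and totals 369.
Every other selection either busts 36 min or fails to beat 369.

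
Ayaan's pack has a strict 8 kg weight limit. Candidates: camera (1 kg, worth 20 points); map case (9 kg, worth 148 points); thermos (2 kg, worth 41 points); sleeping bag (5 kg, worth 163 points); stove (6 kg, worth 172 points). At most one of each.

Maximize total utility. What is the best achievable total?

224

By utility per kg: sleeping bag 32.60, stove 28.67, thermos 20.50 lead.
The ratio ordering already packs tightly: camera + thermos + sleeping bag, 8 kg, 224.
The closest alternative, thermos + stove, reaches only 213.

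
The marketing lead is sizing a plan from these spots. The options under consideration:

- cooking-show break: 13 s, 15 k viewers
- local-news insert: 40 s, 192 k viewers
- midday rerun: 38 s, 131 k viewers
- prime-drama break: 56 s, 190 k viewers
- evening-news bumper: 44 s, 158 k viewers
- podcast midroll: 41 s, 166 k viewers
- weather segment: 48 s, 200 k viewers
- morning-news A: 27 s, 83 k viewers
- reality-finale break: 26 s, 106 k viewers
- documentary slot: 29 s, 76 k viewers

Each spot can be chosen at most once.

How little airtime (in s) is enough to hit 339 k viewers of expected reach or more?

Look for the lowest-airtime combination reaching 339.
local-news insert + podcast midroll reaches 358 using 81 s.
No combination under 81 s hits 339.

81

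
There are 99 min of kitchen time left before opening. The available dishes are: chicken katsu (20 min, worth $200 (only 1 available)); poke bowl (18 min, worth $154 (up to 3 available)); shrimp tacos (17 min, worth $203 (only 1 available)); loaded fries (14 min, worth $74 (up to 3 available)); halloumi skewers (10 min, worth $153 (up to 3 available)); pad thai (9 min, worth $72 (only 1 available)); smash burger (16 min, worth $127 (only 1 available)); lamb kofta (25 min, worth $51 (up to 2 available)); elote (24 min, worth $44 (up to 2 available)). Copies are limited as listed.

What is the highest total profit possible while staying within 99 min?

Taking the top-ratio dishes first gives chicken katsu + poke bowl + shrimp tacos + 3×halloumi skewers + pad thai for 1088 (94 min).
Replace chicken katsu and pad thai with poke bowl + smash burger: the trade gains 9 net, giving 1097 at 99 min.
Every other selection either busts 99 min or exceeds an availability limit or fails to beat 1097.

1097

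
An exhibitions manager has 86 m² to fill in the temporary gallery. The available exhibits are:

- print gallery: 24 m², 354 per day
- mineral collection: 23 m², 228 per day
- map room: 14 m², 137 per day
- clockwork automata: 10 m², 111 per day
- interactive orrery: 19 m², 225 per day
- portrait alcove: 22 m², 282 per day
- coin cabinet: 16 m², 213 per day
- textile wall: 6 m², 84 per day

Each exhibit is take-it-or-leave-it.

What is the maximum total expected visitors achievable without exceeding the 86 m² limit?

A density-first pass picks print gallery + clockwork automata + portrait alcove + coin cabinet + textile wall — 1044 at 78 m².
Dropping textile wall frees 6 m²; slotting in map room (14 m²) lifts the total to 1097 at 86 m².

1097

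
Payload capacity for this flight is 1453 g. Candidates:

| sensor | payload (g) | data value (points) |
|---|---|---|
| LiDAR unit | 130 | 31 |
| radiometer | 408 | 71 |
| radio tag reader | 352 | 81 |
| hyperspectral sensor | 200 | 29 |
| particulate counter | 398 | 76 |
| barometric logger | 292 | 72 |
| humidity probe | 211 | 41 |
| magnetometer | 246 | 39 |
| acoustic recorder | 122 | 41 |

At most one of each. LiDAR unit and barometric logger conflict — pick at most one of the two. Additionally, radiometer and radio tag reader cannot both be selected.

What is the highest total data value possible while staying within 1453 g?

Taking radio tag reader + particulate counter + barometric logger + humidity probe + acoustic recorder: 1375 g used, 311 in data value.
Every other selection either busts 1453 g or breaks a pairing rule or fails to beat 311.

311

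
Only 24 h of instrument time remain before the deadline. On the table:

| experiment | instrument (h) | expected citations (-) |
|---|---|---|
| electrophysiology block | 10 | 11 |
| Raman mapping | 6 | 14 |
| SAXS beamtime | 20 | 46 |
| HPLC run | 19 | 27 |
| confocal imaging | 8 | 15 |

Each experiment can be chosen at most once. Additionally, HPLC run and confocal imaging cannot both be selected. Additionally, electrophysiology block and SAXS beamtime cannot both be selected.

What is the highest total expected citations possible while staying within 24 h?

46

By expected citations per h: Raman mapping 2.33, SAXS beamtime 2.30, confocal imaging 1.88, HPLC run 1.42 lead.
Taking the top-ratio experiments first gives electrophysiology block + Raman mapping + confocal imaging for 40 (24 h).
Replace electrophysiology block and Raman mapping and confocal imaging with SAXS beamtime: the trade gains 6 net, giving 46 at 20 h.
Next best is electrophysiology block + Raman mapping + confocal imaging at 40 (24 h) — short by 6.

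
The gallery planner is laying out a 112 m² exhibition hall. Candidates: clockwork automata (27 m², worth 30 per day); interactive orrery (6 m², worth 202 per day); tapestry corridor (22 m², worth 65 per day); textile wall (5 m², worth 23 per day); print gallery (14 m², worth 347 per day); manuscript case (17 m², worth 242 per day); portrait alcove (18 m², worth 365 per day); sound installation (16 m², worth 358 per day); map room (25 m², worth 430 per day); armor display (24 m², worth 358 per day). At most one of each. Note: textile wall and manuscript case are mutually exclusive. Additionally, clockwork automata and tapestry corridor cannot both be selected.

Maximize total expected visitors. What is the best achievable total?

2083

Density check — interactive orrery 33.67, print gallery 24.79, sound installation 22.38, portrait alcove 20.28 are the best per m².
Taking interactive orrery + textile wall + print gallery + portrait alcove + sound installation + map room + armor display: 108 m² used, 2083 in expected visitors.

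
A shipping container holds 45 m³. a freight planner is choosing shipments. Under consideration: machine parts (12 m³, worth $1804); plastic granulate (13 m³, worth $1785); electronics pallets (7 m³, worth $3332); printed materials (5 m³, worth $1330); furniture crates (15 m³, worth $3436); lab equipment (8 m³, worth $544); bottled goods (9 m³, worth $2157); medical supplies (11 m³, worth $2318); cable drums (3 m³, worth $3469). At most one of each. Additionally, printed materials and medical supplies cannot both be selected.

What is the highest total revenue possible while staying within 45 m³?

14712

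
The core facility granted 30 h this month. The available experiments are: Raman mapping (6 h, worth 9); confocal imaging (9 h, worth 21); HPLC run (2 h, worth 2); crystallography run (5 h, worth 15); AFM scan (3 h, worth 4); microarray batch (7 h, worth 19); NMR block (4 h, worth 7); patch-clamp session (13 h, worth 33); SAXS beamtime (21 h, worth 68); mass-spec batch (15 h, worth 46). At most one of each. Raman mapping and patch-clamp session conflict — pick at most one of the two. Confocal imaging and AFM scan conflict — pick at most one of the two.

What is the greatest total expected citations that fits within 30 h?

90

By expected citations per h: SAXS beamtime 3.24, mass-spec batch 3.07, crystallography run 3.00 lead.
Crystallography run + NMR block + SAXS beamtime uses 30 of the 30 h and totals 90.
The closest alternative, confocal imaging + SAXS beamtime, reaches only 89.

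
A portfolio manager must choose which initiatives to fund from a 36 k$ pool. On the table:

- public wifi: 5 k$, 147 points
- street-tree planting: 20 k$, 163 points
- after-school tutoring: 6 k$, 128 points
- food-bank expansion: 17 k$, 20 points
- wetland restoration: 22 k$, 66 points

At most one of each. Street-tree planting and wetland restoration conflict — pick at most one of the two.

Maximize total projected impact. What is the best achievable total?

438

By projected impact per k$: public wifi 29.40, after-school tutoring 21.33, street-tree planting 8.15 lead.
The ratio ordering already packs tightly: public wifi + street-tree planting + after-school tutoring, 31 k$, 438.
Nothing else feasible within 36 k$ beats 438.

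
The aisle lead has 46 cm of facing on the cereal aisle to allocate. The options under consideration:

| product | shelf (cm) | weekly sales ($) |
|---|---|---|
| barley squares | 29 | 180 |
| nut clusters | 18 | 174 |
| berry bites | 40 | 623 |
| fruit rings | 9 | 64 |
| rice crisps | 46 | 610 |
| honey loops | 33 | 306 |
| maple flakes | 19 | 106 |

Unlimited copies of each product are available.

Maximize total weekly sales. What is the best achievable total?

623

Best packing: berry bites — 40 cm, 623 total.
That's the maximum — no swap from here does better than 623.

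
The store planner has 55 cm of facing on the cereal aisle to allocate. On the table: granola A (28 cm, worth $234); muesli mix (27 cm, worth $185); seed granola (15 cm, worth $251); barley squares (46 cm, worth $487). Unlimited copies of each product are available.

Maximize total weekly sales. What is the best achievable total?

Best packing: 3×seed granola — 45 cm, 753 total.

753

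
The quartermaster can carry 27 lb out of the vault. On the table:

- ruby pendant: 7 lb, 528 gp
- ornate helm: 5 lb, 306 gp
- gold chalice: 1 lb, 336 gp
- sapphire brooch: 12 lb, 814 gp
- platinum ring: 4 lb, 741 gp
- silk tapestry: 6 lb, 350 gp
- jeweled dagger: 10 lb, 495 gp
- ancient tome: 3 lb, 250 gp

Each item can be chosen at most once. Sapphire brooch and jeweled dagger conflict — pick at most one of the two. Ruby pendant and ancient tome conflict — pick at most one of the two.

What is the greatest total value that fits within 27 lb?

2491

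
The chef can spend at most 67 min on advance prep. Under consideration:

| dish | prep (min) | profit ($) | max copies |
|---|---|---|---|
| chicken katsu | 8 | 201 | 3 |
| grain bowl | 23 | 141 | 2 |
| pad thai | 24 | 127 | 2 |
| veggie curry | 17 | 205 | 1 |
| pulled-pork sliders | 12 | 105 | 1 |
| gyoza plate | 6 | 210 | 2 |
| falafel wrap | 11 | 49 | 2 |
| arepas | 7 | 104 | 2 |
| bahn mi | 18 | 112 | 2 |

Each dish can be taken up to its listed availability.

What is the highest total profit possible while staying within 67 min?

1436

The ratio ordering already packs tightly: 3×chicken katsu + veggie curry + 2×gyoza plate + 2×arepas, 67 min, 1436.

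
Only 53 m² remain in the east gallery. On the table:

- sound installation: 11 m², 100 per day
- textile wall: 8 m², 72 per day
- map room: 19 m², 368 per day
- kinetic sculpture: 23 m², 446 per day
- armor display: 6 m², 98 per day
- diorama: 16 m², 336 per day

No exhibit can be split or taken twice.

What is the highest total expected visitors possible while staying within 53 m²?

952

The ratio ordering already packs tightly: textile wall + kinetic sculpture + armor display + diorama, 53 m², 952.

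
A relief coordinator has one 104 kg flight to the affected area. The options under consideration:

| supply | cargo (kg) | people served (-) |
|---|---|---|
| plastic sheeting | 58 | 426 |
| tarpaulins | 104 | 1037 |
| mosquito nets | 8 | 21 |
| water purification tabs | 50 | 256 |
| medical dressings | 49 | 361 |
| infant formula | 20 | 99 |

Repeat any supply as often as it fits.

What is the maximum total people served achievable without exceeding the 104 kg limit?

Density check — tarpaulins 9.97, medical dressings 7.37, plastic sheeting 7.34 are the best per kg.
Taking tarpaulins: 104 kg used, 1037 in people served.
That's the maximum — no swap from here does better than 1037.

1037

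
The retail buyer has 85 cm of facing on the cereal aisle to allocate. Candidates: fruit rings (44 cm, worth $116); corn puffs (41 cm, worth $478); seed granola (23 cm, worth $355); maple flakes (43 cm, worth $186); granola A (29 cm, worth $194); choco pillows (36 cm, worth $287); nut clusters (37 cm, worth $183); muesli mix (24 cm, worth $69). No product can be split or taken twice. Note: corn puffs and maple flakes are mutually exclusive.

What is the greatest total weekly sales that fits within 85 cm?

Ranking by ratio (weekly sales/cm): seed granola 15.43, corn puffs 11.66, choco pillows 7.97.
Corn puffs + seed granola uses 64 of the 85 cm and totals 833.

833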